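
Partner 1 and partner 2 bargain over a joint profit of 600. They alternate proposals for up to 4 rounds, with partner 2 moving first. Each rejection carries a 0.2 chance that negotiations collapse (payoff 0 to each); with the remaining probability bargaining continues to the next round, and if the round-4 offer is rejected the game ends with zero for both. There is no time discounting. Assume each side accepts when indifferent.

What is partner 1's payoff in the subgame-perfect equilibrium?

403.2

By backward induction:
Round 4 (partner 1 proposes): partner 2 will accept anything ≥ 0, so partner 1 offers 0 and keeps 600.
Round 3 (partner 2 proposes): rejecting gives partner 1 an expected 0.8 × 600 = 480. Partner 2 offers 480 and keeps 600 − 480 = 120.
Round 2 (partner 1 proposes): rejecting gives partner 2 an expected 0.8 × 120 = 96, so partner 1 offers 96, keeping 504.
Round 1 (partner 2 proposes): rejecting gives partner 1 an expected 0.8 × 504 = 403.2; partner 2 offers that and keeps 196.8.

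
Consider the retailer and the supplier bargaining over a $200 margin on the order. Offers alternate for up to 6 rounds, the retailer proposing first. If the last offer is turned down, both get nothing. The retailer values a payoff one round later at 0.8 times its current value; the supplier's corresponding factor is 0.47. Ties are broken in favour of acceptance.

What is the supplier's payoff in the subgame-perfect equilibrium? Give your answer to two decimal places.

Round 6 (the supplier proposes): the retailer will accept anything ≥ 0, so the supplier offers 0 and keeps 200.
Round 5 (the retailer proposes): the supplier can get 200 next round, worth 0.47 × 200 = 94 now, so the retailer offers 94, keeping 106.
Round 4 (the supplier proposes): the retailer can get 106 next round, worth 0.8 × 106 = 84.8 now; the supplier offers that and keeps 115.2.
Round 3 (the retailer proposes): the supplier can get 115.2 next round, worth 0.47 × 115.2 = 54.144 now; the retailer offers that and keeps 145.856.
Round 2 (the supplier proposes): the retailer can get 145.856 next round, worth 0.8 × 145.856 = 116.6848 now, so the supplier offers 116.6848, keeping 83.3152.
Round 1 (the retailer proposes): the supplier can get 83.3152 next round, worth 0.47 × 83.3152 = 39.158144 now; the retailer offers that and keeps 160.841856.

39.16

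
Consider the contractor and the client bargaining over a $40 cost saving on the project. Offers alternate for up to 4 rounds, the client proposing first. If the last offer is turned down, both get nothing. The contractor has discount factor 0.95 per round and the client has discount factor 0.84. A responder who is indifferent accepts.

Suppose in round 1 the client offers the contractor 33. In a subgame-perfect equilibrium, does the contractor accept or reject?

Reject

Round 4 (the contractor proposes): the client will accept anything ≥ 0, so the contractor offers 0 and keeps 40.
Round 3 (the client proposes): the contractor can get 40 next round, worth 0.95 × 40 = 38 now; the client offers that and keeps 2.
Round 2 (the contractor proposes): the client can get 2 next round, worth 0.84 × 2 = 1.68 now. The contractor offers 1.68 and keeps 40 − 1.68 = 38.32.
So by rejecting in round 1, the contractor gets 38.32 next round, worth 0.95 × 38.32 = 36.404 now.
Offer 33 < 36.404, so the contractor rejects.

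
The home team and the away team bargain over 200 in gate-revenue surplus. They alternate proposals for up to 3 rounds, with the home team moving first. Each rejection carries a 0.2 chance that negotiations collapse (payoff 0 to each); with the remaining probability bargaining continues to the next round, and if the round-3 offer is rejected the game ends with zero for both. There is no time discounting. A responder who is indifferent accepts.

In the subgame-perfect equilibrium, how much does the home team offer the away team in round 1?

32

By backward induction:
Round 3 (the home team proposes): rejection yields 0 for the away team; the home team offers 0 and keeps 200.
Round 2 (the away team proposes): rejecting gives the home team an expected 0.8 × 200 = 160; the away team offers that and keeps 40.
Round 1 (the home team proposes): rejecting gives the away team an expected 0.8 × 40 = 32; the home team offers that and keeps 168.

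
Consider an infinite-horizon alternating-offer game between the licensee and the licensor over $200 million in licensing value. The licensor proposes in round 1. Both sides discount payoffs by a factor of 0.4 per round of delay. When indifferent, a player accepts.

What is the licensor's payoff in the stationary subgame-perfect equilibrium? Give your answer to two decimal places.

142.86

In a stationary SPE each proposer offers the other exactly their discounted continuation value.
If the licensor keeps x when proposing and the licensee keeps y when proposing, then x = 200 − 0.4y and y = 200 − 0.4x.
Solving: x = 200(1 − 0.4) / (1 − 0.4·0.4) = 120 / 0.84 ≈ 142.8571.
The licensee gets 200 − 142.8571 ≈ 57.1429.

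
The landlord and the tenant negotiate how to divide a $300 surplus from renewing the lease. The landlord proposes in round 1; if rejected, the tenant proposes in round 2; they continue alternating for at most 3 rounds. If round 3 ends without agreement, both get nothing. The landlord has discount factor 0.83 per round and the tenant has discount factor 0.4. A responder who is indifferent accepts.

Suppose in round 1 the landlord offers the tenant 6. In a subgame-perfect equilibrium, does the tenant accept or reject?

Reject

Round 3 (the landlord proposes): rejection yields 0 for the tenant; the landlord offers 0 and keeps 300.
Round 2 (the tenant proposes): the landlord can get 300 next round, worth 0.83 × 300 = 249 now, so the tenant offers 249, keeping 51.
So by rejecting in round 1, the tenant gets 51 next round, worth 0.4 × 51 = 20.4 now.
Offer 6 < 20.4, so the tenant rejects.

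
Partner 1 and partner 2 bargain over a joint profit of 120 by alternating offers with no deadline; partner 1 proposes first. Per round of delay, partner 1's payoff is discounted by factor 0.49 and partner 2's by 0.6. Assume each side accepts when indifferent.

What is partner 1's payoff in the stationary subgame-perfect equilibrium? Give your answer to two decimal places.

67.99

Let x be partner 1's share when partner 1 proposes and y be partner 2's share when partner 2 proposes.
Partner 2 accepts iff offered ≥ 0.6·y, so x = 120 − 0.6y. Symmetrically y = 120 − 0.49x.
Substituting: x = 120 − 0.6(120 − 0.49x), giving x(1 − 0.49·0.6) = 120(1 − 0.6).
So x = 120 × 0.4 / 0.706 ≈ 67.9887, and partner 2 receives 120 − x ≈ 52.0113.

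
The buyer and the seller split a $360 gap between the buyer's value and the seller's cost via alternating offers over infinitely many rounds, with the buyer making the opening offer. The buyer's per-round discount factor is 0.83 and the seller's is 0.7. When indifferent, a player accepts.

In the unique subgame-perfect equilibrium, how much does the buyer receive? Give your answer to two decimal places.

257.76

Let x be the buyer's share when the buyer proposes and y be the seller's share when the seller proposes.
The seller accepts iff offered ≥ 0.7·y, so x = 360 − 0.7y. Symmetrically y = 360 − 0.83x.
Substituting: x = 360 − 0.7(360 − 0.83x), giving x(1 − 0.83·0.7) = 360(1 − 0.7).
So x = 360 × 0.3 / 0.419 ≈ 257.7566, and the seller receives 360 − x ≈ 102.2434.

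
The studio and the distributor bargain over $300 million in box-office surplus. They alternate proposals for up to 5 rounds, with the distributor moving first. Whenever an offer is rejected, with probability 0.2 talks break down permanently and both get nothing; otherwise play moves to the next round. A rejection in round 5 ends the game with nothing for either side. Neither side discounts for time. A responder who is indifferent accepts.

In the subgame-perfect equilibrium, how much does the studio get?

78.72

Round 5 (the distributor proposes): rejection yields 0 for the studio; the distributor offers 0 and keeps 300.
Round 4 (the studio proposes): rejecting gives the distributor an expected 0.8 × 300 = 240, so the studio offers 240, keeping 60.
Round 3 (the distributor proposes): rejecting gives the studio an expected 0.8 × 60 = 48. The distributor offers 48 and keeps 300 − 48 = 252.
Round 2 (the studio proposes): rejecting gives the distributor an expected 0.8 × 252 = 201.6, so the studio offers 201.6, keeping 98.4.
Round 1 (the distributor proposes): rejecting gives the studio an expected 0.8 × 98.4 = 78.72. The distributor offers 78.72 and keeps 300 − 78.72 = 221.28.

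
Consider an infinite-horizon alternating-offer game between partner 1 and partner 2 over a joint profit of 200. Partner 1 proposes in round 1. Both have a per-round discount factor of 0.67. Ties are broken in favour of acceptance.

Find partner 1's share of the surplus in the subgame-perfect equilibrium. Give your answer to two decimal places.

119.76

Let x be partner 1's share when partner 1 proposes and y be partner 2's share when partner 2 proposes.
Partner 2 accepts iff offered ≥ 0.67·y, so x = 200 − 0.67y. Symmetrically y = 200 − 0.67x.
Substituting: x = 200 − 0.67(200 − 0.67x), giving x(1 − 0.67·0.67) = 200(1 − 0.67).
So x = 200 × 0.33 / 0.5511 ≈ 119.7605, and partner 2 receives 200 − x ≈ 80.2395.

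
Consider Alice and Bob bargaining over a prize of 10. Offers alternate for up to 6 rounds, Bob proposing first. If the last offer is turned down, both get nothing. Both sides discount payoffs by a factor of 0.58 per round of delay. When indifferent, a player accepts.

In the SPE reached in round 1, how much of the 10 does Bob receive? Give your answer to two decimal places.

6.09

Round 6 (Alice proposes): rejection yields 0 for Bob; Alice offers 0 and keeps 10.
Round 5 (Bob proposes): Alice can get 10 next round, worth 0.58 × 10 = 5.8 now, so Bob offers 5.8, keeping 4.2.
Round 4 (Alice proposes): Bob can get 4.2 next round, worth 0.58 × 4.2 = 2.436 now. Alice offers 2.436 and keeps 10 − 2.436 = 7.564.
Round 3 (Bob proposes): Alice can get 7.564 next round, worth 0.58 × 7.564 = 4.38712 now. Bob offers 4.38712 and keeps 10 − 4.38712 = 5.61288.
Round 2 (Alice proposes): Bob can get 5.61288 next round, worth 0.58 × 5.61288 = 3.2554704 now, so Alice offers 3.2554704, keeping 6.7445296.
Round 1 (Bob proposes): Alice can get 6.7445296 next round, worth 0.58 × 6.7445296 = 3.911827168 now. Bob offers 3.911827168 and keeps 10 − 3.911827168 = 6.088172832.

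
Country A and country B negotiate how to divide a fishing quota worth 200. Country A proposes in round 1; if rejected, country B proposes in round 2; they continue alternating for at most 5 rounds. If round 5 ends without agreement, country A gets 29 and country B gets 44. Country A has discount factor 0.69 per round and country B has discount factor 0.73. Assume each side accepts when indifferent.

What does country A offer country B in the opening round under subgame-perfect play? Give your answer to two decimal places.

79.22

Round 5 (country A proposes): country B gets 44 if talks fail, so country A offers 44 and keeps 156.
Round 4 (country B proposes): country A can get 156 next round, worth 0.69 × 156 = 107.64 now; country B offers that and keeps 92.36.
Round 3 (country A proposes): country B can get 92.36 next round, worth 0.73 × 92.36 = 67.4228 now, so country A offers 67.4228, keeping 132.5772.
Round 2 (country B proposes): country A can get 132.5772 next round, worth 0.69 × 132.5772 = 91.478268 now; country B offers that and keeps 108.521732.
Round 1 (country A proposes): country B can get 108.521732 next round, worth 0.73 × 108.521732 = 79.22086436 now; country A offers that and keeps 120.77913564.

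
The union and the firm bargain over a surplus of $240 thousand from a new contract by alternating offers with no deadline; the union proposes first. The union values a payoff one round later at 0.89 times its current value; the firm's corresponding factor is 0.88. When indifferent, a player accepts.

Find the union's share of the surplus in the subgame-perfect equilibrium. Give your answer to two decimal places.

132.84

When the union proposes, the firm accepts any offer worth at least 0.88 times what the firm would get by proposing next round; and vice versa.
This gives x = 240 − 0.88y and y = 240 − 0.89x, where x and y are each side's share when it proposes.
Hence (1 − 0.88·0.89)x = 240(1 − 0.88), i.e. 0.2168·x = 28.8.
x ≈ 132.8413; the firm's share is 240 − x ≈ 107.1587.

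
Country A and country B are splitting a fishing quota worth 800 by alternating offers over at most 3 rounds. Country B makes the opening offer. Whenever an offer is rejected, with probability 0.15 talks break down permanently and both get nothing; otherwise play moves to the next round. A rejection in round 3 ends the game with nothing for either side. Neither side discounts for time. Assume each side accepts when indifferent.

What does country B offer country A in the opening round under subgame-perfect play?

102

Round 3 (country B proposes): rejection yields 0 for country A; country B offers 0 and keeps 800.
Round 2 (country A proposes): rejecting gives country B an expected 0.85 × 800 = 680. Country A offers 680 and keeps 800 − 680 = 120.
Round 1 (country B proposes): rejecting gives country A an expected 0.85 × 120 = 102, so country B offers 102, keeping 698.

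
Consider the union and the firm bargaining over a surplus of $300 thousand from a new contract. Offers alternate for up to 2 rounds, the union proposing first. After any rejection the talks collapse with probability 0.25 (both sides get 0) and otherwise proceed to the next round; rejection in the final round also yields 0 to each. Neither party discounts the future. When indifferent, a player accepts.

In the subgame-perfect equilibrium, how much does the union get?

75

By backward induction:
Round 2 (the firm proposes): rejection yields 0 for the union; the firm offers 0 and keeps 300.
Round 1 (the union proposes): rejecting gives the firm an expected 0.75 × 300 = 225, so the union offers 225, keeping 75.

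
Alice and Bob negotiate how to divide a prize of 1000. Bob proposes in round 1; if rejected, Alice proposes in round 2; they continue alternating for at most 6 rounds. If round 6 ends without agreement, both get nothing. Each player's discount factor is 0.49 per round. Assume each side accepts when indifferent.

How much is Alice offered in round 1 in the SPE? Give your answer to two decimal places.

Round 6 (Alice proposes): rejection yields 0 for Bob; Alice offers 0 and keeps 1000.
Round 5 (Bob proposes): Alice can get 1000 next round, worth 0.49 × 1000 = 490 now; Bob offers that and keeps 510.
Round 4 (Alice proposes): Bob can get 510 next round, worth 0.49 × 510 = 249.9 now; Alice offers that and keeps 750.1.
Round 3 (Bob proposes): Alice can get 750.1 next round, worth 0.49 × 750.1 = 367.549 now, so Bob offers 367.549, keeping 632.451.
Round 2 (Alice proposes): Bob can get 632.451 next round, worth 0.49 × 632.451 = 309.90099 now; Alice offers that and keeps 690.09901.
Round 1 (Bob proposes): Alice can get 690.09901 next round, worth 0.49 × 690.09901 = 338.1485149 now. Bob offers 338.1485149 and keeps 1000 − 338.1485149 = 661.8514851.

338.15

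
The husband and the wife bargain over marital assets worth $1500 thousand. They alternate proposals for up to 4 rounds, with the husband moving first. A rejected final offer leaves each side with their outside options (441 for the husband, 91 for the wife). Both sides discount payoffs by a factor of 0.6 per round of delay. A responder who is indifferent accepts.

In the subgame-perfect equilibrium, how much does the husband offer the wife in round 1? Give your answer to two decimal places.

Round 4 (the wife proposes): the husband gets 441 if talks fail, so the wife offers 441 and keeps 1059.
Round 3 (the husband proposes): the wife can get 1059 next round, worth 0.6 × 1059 = 635.4 now. The husband offers 635.4 and keeps 1500 − 635.4 = 864.6.
Round 2 (the wife proposes): the husband can get 864.6 next round, worth 0.6 × 864.6 = 518.76 now. The wife offers 518.76 and keeps 1500 − 518.76 = 981.24.
Round 1 (the husband proposes): the wife can get 981.24 next round, worth 0.6 × 981.24 = 588.744 now, so the husband offers 588.744, keeping 911.256.

588.74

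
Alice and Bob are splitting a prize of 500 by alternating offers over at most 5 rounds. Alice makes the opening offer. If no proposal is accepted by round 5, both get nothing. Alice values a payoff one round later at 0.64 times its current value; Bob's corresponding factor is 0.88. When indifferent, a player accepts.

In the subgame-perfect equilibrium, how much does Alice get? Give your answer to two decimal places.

252.39

Round 5 (Alice proposes): rejection yields 0 for Bob; Alice offers 0 and keeps 500.
Round 4 (Bob proposes): Alice can get 500 next round, worth 0.64 × 500 = 320 now. Bob offers 320 and keeps 500 − 320 = 180.
Round 3 (Alice proposes): Bob can get 180 next round, worth 0.88 × 180 = 158.4 now; Alice offers that and keeps 341.6.
Round 2 (Bob proposes): Alice can get 341.6 next round, worth 0.64 × 341.6 = 218.624 now; Bob offers that and keeps 281.376.
Round 1 (Alice proposes): Bob can get 281.376 next round, worth 0.88 × 281.376 = 247.61088 now. Alice offers 247.61088 and keeps 500 − 247.61088 = 252.38912.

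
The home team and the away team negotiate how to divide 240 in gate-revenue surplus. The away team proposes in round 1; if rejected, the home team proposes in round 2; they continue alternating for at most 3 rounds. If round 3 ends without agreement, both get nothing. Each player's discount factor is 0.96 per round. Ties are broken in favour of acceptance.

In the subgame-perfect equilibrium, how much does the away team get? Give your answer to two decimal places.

Round 3 (the away team proposes): the home team will accept anything ≥ 0, so the away team offers 0 and keeps 240.
Round 2 (the home team proposes): the away team can get 240 next round, worth 0.96 × 240 = 230.4 now; the home team offers that and keeps 9.6.
Round 1 (the away team proposes): the home team can get 9.6 next round, worth 0.96 × 9.6 = 9.216 now. The away team offers 9.216 and keeps 240 − 9.216 = 230.784.

230.78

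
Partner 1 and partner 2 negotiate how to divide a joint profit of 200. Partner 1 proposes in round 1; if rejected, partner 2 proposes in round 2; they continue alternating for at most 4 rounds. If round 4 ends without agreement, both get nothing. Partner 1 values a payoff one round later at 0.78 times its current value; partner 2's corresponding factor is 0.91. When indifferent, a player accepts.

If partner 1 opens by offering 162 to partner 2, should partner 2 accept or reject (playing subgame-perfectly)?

Round 4 (partner 2 proposes): rejection yields 0 for partner 1; partner 2 offers 0 and keeps 200.
Round 3 (partner 1 proposes): partner 2 can get 200 next round, worth 0.91 × 200 = 182 now, so partner 1 offers 182, keeping 18.
Round 2 (partner 2 proposes): partner 1 can get 18 next round, worth 0.78 × 18 = 14.04 now. Partner 2 offers 14.04 and keeps 200 − 14.04 = 185.96.
So by rejecting in round 1, partner 2 gets 185.96 next round, worth 0.91 × 185.96 = 169.2236 now.
Offer 162 < 169.2236, so partner 2 rejects.

Reject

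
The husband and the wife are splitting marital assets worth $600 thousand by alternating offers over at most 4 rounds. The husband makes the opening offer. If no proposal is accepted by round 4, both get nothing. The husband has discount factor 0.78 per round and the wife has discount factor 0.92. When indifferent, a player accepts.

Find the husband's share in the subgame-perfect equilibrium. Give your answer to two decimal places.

82.44

By backward induction:
Round 4 (the wife proposes): the husband will accept anything ≥ 0, so the wife offers 0 and keeps 600.
Round 3 (the husband proposes): the wife can get 600 next round, worth 0.92 × 600 = 552 now. The husband offers 552 and keeps 600 − 552 = 48.
Round 2 (the wife proposes): the husband can get 48 next round, worth 0.78 × 48 = 37.44 now. The wife offers 37.44 and keeps 600 − 37.44 = 562.56.
Round 1 (the husband proposes): the wife can get 562.56 next round, worth 0.92 × 562.56 = 517.5552 now. The husband offers 517.5552 and keeps 600 − 517.5552 = 82.4448.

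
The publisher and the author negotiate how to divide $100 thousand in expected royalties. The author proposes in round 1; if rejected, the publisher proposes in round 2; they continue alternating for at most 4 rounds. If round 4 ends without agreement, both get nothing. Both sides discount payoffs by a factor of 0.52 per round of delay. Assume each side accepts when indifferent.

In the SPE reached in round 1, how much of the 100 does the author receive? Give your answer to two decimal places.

Round 4 (the publisher proposes): the author will accept anything ≥ 0, so the publisher offers 0 and keeps 100.
Round 3 (the author proposes): the publisher can get 100 next round, worth 0.52 × 100 = 52 now. The author offers 52 and keeps 100 − 52 = 48.
Round 2 (the publisher proposes): the author can get 48 next round, worth 0.52 × 48 = 24.96 now. The publisher offers 24.96 and keeps 100 − 24.96 = 75.04.
Round 1 (the author proposes): the publisher can get 75.04 next round, worth 0.52 × 75.04 = 39.0208 now; the author offers that and keeps 60.9792.

60.98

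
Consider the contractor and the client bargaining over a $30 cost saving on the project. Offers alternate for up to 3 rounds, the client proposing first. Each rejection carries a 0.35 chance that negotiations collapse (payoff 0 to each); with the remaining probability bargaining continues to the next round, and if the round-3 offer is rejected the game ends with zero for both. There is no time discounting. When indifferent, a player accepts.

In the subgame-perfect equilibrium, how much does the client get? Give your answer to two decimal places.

23.18

Round 3 (the client proposes): rejection yields 0 for the contractor; the client offers 0 and keeps 30.
Round 2 (the contractor proposes): rejecting gives the client an expected 0.65 × 30 = 19.5, so the contractor offers 19.5, keeping 10.5.
Round 1 (the client proposes): rejecting gives the contractor an expected 0.65 × 10.5 = 6.825; the client offers that and keeps 23.175.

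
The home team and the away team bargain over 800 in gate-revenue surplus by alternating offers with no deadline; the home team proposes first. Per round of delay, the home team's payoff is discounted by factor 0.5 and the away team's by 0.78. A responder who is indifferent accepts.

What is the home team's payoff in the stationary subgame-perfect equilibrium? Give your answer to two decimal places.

When the home team proposes, the away team accepts any offer worth at least 0.78 times what the away team would get by proposing next round; and vice versa.
This gives x = 800 − 0.78y and y = 800 − 0.5x, where x and y are each side's share when it proposes.
Hence (1 − 0.78·0.5)x = 800(1 − 0.78), i.e. 0.61·x = 176.
x ≈ 288.5246; the away team's share is 800 − x ≈ 511.4754.

288.52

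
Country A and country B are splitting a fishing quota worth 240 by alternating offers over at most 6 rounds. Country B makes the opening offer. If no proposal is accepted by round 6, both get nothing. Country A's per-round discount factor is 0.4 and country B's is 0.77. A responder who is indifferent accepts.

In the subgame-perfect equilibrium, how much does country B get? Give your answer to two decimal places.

Solve by backward induction from round 6.
Round 6 (country A proposes): rejection yields 0 for country B; country A offers 0 and keeps 240.
Round 5 (country B proposes): country A can get 240 next round, worth 0.4 × 240 = 96 now; country B offers that and keeps 144.
Round 4 (country A proposes): country B can get 144 next round, worth 0.77 × 144 = 110.88 now; country A offers that and keeps 129.12.
Round 3 (country B proposes): country A can get 129.12 next round, worth 0.4 × 129.12 = 51.648 now. Country B offers 51.648 and keeps 240 − 51.648 = 188.352.
Round 2 (country A proposes): country B can get 188.352 next round, worth 0.77 × 188.352 = 145.03104 now, so country A offers 145.03104, keeping 94.96896.
Round 1 (country B proposes): country A can get 94.96896 next round, worth 0.4 × 94.96896 = 37.987584 now. Country B offers 37.987584 and keeps 240 − 37.987584 = 202.012416.

202.01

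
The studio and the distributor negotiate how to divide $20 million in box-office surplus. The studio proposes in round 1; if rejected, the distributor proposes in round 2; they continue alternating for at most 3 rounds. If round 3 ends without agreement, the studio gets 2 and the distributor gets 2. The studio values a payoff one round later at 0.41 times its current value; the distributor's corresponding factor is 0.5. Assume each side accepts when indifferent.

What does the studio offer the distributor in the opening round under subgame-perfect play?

By backward induction:
Round 3 (the studio proposes): the distributor gets 2 if talks fail, so the studio offers 2 and keeps 18.
Round 2 (the distributor proposes): the studio can get 18 next round, worth 0.41 × 18 = 7.38 now. The distributor offers 7.38 and keeps 20 − 7.38 = 12.62.
Round 1 (the studio proposes): the distributor can get 12.62 next round, worth 0.5 × 12.62 = 6.31 now. The studio offers 6.31 and keeps 20 − 6.31 = 13.69.

6.31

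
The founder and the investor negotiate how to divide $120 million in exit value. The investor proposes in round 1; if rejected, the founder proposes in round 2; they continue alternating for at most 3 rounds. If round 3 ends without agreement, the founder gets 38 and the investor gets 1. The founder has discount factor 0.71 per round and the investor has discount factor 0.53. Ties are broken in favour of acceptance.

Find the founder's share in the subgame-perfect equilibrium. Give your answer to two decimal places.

Solve by backward induction from round 3.
Round 3 (the investor proposes): the founder gets 38 if talks fail, so the investor offers 38 and keeps 82.
Round 2 (the founder proposes): the investor can get 82 next round, worth 0.53 × 82 = 43.46 now. The founder offers 43.46 and keeps 120 − 43.46 = 76.54.
Round 1 (the investor proposes): the founder can get 76.54 next round, worth 0.71 × 76.54 = 54.3434 now, so the investor offers 54.3434, keeping 65.6566.

54.34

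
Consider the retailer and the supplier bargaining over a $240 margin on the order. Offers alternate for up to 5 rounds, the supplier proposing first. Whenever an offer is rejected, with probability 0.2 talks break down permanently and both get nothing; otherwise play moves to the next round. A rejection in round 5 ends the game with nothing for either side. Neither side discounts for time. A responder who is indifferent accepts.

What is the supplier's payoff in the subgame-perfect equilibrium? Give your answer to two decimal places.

Round 5 (the supplier proposes): rejection yields 0 for the retailer; the supplier offers 0 and keeps 240.
Round 4 (the retailer proposes): rejecting gives the supplier an expected 0.8 × 240 = 192, so the retailer offers 192, keeping 48.
Round 3 (the supplier proposes): rejecting gives the retailer an expected 0.8 × 48 = 38.4. The supplier offers 38.4 and keeps 240 − 38.4 = 201.6.
Round 2 (the retailer proposes): rejecting gives the supplier an expected 0.8 × 201.6 = 161.28, so the retailer offers 161.28, keeping 78.72.
Round 1 (the supplier proposes): rejecting gives the retailer an expected 0.8 × 78.72 = 62.976; the supplier offers that and keeps 177.024.

177.02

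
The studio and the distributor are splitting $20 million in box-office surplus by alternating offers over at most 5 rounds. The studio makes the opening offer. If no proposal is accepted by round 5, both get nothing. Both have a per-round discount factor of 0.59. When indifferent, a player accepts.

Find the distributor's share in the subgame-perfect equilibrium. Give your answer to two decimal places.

6.52

By backward induction:
Round 5 (the studio proposes): the distributor will accept anything ≥ 0, so the studio offers 0 and keeps 20.
Round 4 (the distributor proposes): the studio can get 20 next round, worth 0.59 × 20 = 11.8 now, so the distributor offers 11.8, keeping 8.2.
Round 3 (the studio proposes): the distributor can get 8.2 next round, worth 0.59 × 8.2 = 4.838 now; the studio offers that and keeps 15.162.
Round 2 (the distributor proposes): the studio can get 15.162 next round, worth 0.59 × 15.162 = 8.94558 now, so the distributor offers 8.94558, keeping 11.05442.
Round 1 (the studio proposes): the distributor can get 11.05442 next round, worth 0.59 × 11.05442 = 6.5221078 now. The studio offers 6.5221078 and keeps 20 − 6.5221078 = 13.4778922.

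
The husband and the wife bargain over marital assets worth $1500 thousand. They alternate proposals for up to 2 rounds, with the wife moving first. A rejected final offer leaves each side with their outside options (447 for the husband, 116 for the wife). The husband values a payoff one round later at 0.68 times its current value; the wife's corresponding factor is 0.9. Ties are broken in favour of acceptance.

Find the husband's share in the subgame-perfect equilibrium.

941.12

Work backward from the last round.
Round 2 (the husband proposes): the wife gets 116 if talks fail, so the husband offers 116 and keeps 1384.
Round 1 (the wife proposes): the husband can get 1384 next round, worth 0.68 × 1384 = 941.12 now, so the wife offers 941.12, keeping 558.88.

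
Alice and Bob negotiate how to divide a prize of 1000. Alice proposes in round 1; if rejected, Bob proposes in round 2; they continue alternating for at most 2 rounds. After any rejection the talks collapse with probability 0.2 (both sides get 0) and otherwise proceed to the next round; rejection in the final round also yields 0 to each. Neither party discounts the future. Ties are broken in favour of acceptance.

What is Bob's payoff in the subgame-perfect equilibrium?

800

Round 2 (Bob proposes): rejection yields 0 for Alice; Bob offers 0 and keeps 1000.
Round 1 (Alice proposes): rejecting gives Bob an expected 0.8 × 1000 = 800, so Alice offers 800, keeping 200.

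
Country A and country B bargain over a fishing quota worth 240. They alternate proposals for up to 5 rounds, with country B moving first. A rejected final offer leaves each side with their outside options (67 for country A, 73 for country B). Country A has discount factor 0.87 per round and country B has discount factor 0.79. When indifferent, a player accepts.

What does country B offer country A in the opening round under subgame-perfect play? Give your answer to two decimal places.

Work backward from the last round.
Round 5 (country B proposes): country A gets 67 if talks fail, so country B offers 67 and keeps 173.
Round 4 (country A proposes): country B can get 173 next round, worth 0.79 × 173 = 136.67 now, so country A offers 136.67, keeping 103.33.
Round 3 (country B proposes): country A can get 103.33 next round, worth 0.87 × 103.33 = 89.8971 now. Country B offers 89.8971 and keeps 240 − 89.8971 = 150.1029.
Round 2 (country A proposes): country B can get 150.1029 next round, worth 0.79 × 150.1029 = 118.581291 now, so country A offers 118.581291, keeping 121.418709.
Round 1 (country B proposes): country A can get 121.418709 next round, worth 0.87 × 121.418709 = 105.63427683 now, so country B offers 105.63427683, keeping 134.36572317.

105.63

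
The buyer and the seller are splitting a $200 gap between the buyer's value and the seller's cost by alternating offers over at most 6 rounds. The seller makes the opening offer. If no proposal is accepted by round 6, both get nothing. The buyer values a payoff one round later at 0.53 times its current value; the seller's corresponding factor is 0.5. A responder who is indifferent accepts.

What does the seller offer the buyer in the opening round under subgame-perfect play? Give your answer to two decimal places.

Round 6 (the buyer proposes): the seller will accept anything ≥ 0, so the buyer offers 0 and keeps 200.
Round 5 (the seller proposes): the buyer can get 200 next round, worth 0.53 × 200 = 106 now. The seller offers 106 and keeps 200 − 106 = 94.
Round 4 (the buyer proposes): the seller can get 94 next round, worth 0.5 × 94 = 47 now; the buyer offers that and keeps 153.
Round 3 (the seller proposes): the buyer can get 153 next round, worth 0.53 × 153 = 81.09 now; the seller offers that and keeps 118.91.
Round 2 (the buyer proposes): the seller can get 118.91 next round, worth 0.5 × 118.91 = 59.455 now, so the buyer offers 59.455, keeping 140.545.
Round 1 (the seller proposes): the buyer can get 140.545 next round, worth 0.53 × 140.545 = 74.48885 now; the seller offers that and keeps 125.51115.

74.49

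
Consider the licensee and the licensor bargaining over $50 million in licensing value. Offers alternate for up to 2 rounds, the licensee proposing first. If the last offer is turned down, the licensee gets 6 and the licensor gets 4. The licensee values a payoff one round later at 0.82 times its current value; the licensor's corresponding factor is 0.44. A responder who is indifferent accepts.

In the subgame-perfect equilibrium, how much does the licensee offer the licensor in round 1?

19.36

By backward induction:
Round 2 (the licensor proposes): the licensee gets 6 if talks fail, so the licensor offers 6 and keeps 44.
Round 1 (the licensee proposes): the licensor can get 44 next round, worth 0.44 × 44 = 19.36 now; the licensee offers that and keeps 30.64.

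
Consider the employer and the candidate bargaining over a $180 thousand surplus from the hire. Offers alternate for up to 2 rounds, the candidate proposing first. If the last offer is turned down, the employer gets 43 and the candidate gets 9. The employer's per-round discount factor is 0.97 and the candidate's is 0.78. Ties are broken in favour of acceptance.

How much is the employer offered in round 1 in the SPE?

165.87

Round 2 (the employer proposes): the candidate gets 9 if talks fail, so the employer offers 9 and keeps 171.
Round 1 (the candidate proposes): the employer can get 171 next round, worth 0.97 × 171 = 165.87 now; the candidate offers that and keeps 14.13.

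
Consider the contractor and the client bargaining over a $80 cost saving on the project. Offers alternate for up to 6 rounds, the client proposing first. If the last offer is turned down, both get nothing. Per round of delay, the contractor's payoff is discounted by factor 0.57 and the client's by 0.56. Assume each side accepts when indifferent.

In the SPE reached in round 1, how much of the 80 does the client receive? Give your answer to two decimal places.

48.89

By backward induction:
Round 6 (the contractor proposes): the client will accept anything ≥ 0, so the contractor offers 0 and keeps 80.
Round 5 (the client proposes): the contractor can get 80 next round, worth 0.57 × 80 = 45.6 now; the client offers that and keeps 34.4.
Round 4 (the contractor proposes): the client can get 34.4 next round, worth 0.56 × 34.4 = 19.264 now; the contractor offers that and keeps 60.736.
Round 3 (the client proposes): the contractor can get 60.736 next round, worth 0.57 × 60.736 = 34.61952 now; the client offers that and keeps 45.38048.
Round 2 (the contractor proposes): the client can get 45.38048 next round, worth 0.56 × 45.38048 = 25.4130688 now. The contractor offers 25.4130688 and keeps 80 − 25.4130688 = 54.5869312.
Round 1 (the client proposes): the contractor can get 54.5869312 next round, worth 0.57 × 54.5869312 = 31.114550784 now; the client offers that and keeps 48.885449216.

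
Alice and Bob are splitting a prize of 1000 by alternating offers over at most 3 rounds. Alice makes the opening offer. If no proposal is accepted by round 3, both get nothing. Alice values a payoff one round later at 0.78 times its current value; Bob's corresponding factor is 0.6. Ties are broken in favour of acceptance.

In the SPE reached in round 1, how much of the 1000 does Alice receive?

868

Round 3 (Alice proposes): rejection yields 0 for Bob; Alice offers 0 and keeps 1000.
Round 2 (Bob proposes): Alice can get 1000 next round, worth 0.78 × 1000 = 780 now; Bob offers that and keeps 220.
Round 1 (Alice proposes): Bob can get 220 next round, worth 0.6 × 220 = 132 now; Alice offers that and keeps 868.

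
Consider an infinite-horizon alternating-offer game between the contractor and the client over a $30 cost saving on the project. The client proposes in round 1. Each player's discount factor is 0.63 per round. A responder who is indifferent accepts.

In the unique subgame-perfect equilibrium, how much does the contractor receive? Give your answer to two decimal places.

When the client proposes, the contractor accepts any offer worth at least 0.63 times what the contractor would get by proposing next round; and vice versa.
This gives x = 30 − 0.63y and y = 30 − 0.63x, where x and y are each side's share when it proposes.
Hence (1 − 0.63·0.63)x = 30(1 − 0.63), i.e. 0.6031·x = 11.1.
x ≈ 18.4049; the contractor's share is 30 − x ≈ 11.5951.

11.60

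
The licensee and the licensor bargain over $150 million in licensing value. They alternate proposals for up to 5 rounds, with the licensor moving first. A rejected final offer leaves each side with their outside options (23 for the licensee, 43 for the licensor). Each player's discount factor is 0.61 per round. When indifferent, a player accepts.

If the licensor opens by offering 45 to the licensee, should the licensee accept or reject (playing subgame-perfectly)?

Work out the licensee's continuation value if the offer is rejected.
Round 5 (the licensor proposes): the licensee gets 23 if talks fail, so the licensor offers 23 and keeps 127.
Round 4 (the licensee proposes): the licensor can get 127 next round, worth 0.61 × 127 = 77.47 now. The licensee offers 77.47 and keeps 150 − 77.47 = 72.53.
Round 3 (the licensor proposes): the licensee can get 72.53 next round, worth 0.61 × 72.53 = 44.2433 now, so the licensor offers 44.2433, keeping 105.7567.
Round 2 (the licensee proposes): the licensor can get 105.7567 next round, worth 0.61 × 105.7567 = 64.511587 now. The licensee offers 64.511587 and keeps 150 − 64.511587 = 85.488413.
So by rejecting in round 1, the licensee gets 85.488413 next round, worth 0.61 × 85.488413 = 52.14793193 now.
Offer 45 < 52.14793193, so the licensee rejects.

Reject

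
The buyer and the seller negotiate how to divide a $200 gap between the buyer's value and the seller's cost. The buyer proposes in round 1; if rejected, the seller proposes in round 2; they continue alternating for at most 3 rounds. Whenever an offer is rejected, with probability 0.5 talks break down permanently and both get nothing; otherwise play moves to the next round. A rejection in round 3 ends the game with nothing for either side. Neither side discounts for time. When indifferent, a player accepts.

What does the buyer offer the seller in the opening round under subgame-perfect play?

Round 3 (the buyer proposes): rejection yields 0 for the seller; the buyer offers 0 and keeps 200.
Round 2 (the seller proposes): rejecting gives the buyer an expected 0.5 × 200 = 100. The seller offers 100 and keeps 200 − 100 = 100.
Round 1 (the buyer proposes): rejecting gives the seller an expected 0.5 × 100 = 50, so the buyer offers 50, keeping 150.

50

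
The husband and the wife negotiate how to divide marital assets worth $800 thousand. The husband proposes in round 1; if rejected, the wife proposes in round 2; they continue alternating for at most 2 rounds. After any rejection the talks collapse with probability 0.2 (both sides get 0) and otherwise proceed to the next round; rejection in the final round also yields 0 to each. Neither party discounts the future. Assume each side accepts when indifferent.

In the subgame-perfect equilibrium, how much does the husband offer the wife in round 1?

640

Round 2 (the wife proposes): the husband will accept anything ≥ 0, so the wife offers 0 and keeps 800.
Round 1 (the husband proposes): rejecting gives the wife an expected 0.8 × 800 = 640. The husband offers 640 and keeps 800 − 640 = 160.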